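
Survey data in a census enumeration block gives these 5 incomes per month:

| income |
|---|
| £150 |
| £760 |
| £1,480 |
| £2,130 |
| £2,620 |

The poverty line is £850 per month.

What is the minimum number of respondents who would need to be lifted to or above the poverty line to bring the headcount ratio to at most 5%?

Currently q = 2 of N = 5 are below the line (H = 0.400).
A headcount ratio of at most 5% allows at most ⌊0.05 × 5⌋ = 0 poor respondents.
So at least 2 − 0 = 2 must be lifted.

2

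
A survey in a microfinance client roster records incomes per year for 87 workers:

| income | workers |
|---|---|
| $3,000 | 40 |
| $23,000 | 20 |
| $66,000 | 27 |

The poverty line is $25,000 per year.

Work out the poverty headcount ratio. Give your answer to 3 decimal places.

0.690

60 of the 87 workers have income below $25,000.
H = 60/87 = 0.690.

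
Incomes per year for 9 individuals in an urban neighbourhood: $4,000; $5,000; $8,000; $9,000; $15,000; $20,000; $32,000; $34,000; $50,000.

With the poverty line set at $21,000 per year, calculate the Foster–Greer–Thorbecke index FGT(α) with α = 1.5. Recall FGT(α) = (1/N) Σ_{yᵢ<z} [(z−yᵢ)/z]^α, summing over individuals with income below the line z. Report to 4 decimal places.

Below z: $4,000, $5,000, $8,000, $9,000, $15,000, $20,000 (q = 6 of N = 9).
Gap ratios (z−y)/z: (21000−4000)/21000 = 0.8095; (21000−5000)/21000 = 0.7619; (21000−8000)/21000 = 0.6190; (21000−9000)/21000 = 0.5714; (21000−15000)/21000 = 0.2857; (21000−20000)/21000 = 0.0476.
Raised to α = 1.5: 0.72836; 0.66504; 0.48706; 0.43196; 0.15272; 0.01039.
Sum = 2.475538; FGT(1.5) = 2.475538 / 9 = 0.2751.

0.2751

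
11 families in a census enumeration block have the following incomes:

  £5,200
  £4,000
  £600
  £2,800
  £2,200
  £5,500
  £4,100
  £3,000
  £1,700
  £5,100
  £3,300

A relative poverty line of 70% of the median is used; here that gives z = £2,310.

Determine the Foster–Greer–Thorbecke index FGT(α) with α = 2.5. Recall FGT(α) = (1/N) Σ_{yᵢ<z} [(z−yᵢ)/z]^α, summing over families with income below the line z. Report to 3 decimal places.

0.046

Below z: £600, £1,700, £2,200 (q = 3 of N = 11).
Relative gaps: (2310−600)/2310 = 0.7403; (2310−1700)/2310 = 0.2641; (2310−2200)/2310 = 0.0476.
Raised to α = 2.5: 0.47148; 0.03583; 0.00049.
Sum = 0.507806; FGT(2.5) = 0.507806 / 11 = 0.046.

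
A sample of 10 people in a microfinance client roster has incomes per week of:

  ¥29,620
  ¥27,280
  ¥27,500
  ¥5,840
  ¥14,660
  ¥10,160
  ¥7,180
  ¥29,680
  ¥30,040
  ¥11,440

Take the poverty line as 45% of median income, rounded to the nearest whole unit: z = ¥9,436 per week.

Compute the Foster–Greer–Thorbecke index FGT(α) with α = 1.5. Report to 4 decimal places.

Poor units: ¥5,840, ¥7,180 (q = 2 of N = 10).
Relative gaps: (9436−5840)/9436 = 0.3811; (9436−7180)/9436 = 0.2391.
Raised to α = 1.5: 0.23526; 0.11690.
Sum = 0.352163; FGT(1.5) = 0.352163 / 10 = 0.0352.

0.0352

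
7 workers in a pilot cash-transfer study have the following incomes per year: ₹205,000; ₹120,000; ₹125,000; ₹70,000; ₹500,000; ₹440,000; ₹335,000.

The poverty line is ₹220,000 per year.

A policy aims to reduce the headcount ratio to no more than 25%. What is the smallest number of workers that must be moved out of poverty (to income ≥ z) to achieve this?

4 of the 7 workers are poor, so H = 4/7 = 0.571.
A headcount ratio of at most 25% allows at most ⌊0.25 × 7⌋ = 1 poor workers.
So at least 4 − 1 = 3 must be lifted.

3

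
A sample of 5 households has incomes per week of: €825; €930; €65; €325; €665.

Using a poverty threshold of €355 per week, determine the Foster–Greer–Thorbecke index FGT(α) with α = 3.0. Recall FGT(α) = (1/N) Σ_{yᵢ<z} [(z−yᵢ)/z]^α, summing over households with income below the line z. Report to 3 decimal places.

Incomes under z: €65, €325 (q = 2 of N = 5).
Shortfall ratios: (355−65)/355 = 0.8169; (355−325)/355 = 0.0845.
Raised to α = 3.0: 0.54514; 0.00060.
Sum = 0.545745; FGT(3.0) = 0.545745 / 5 = 0.109.

0.109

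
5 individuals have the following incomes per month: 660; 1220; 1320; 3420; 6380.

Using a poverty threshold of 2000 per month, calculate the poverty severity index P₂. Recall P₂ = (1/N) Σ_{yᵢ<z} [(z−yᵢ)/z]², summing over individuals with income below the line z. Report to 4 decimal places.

Incomes under z: 660, 1220, 1320 (q = 3 of N = 5).
Normalized shortfalls: (2000−660)/2000 = 0.6700; (2000−1220)/2000 = 0.3900; (2000−1320)/2000 = 0.3400.
Squared: 0.4489; 0.1521; 0.1156.
Sum = 0.716600; P₂ = 0.716600 / 5 = 0.1433.

0.1433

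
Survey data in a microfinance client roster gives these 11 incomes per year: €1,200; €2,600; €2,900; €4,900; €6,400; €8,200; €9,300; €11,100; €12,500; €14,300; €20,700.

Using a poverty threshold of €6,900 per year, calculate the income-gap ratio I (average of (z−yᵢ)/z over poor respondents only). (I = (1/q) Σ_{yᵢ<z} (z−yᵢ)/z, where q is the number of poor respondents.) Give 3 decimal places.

0.478

Below z: €1,200, €2,600, €2,900, €4,900, €6,400 (q = 5 of N = 11).
Relative gaps: 0.8261, 0.6232, 0.5797, 0.2899, 0.0725; sum = 2.391304.
I averages over the q = 5 poor units only: 2.391304 / 5 = 0.478.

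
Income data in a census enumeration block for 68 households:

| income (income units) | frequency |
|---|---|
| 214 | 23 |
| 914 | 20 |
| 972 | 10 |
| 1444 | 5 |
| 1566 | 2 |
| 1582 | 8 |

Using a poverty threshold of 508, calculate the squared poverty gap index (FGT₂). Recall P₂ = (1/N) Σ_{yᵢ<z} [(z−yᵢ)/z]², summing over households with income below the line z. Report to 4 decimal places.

Below the line: 23×214 (q = 23 of N = 68).
Relative gaps: (508−214)/508 = 0.5787 (×23).
Squared: 0.3349 (×23).
Sum = 7.703624; P₂ = 7.703624 / 68 = 0.1133.

0.1133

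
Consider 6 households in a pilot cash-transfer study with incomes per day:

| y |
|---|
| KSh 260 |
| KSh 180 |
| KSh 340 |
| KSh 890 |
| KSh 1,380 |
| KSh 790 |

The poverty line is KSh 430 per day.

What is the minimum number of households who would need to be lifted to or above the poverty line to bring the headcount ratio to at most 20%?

2

3 of the 6 households are poor, so H = 3/6 = 0.500.
A headcount ratio of at most 20% allows at most ⌊0.20 × 6⌋ = 1 poor households.
So at least 3 − 1 = 2 must be lifted.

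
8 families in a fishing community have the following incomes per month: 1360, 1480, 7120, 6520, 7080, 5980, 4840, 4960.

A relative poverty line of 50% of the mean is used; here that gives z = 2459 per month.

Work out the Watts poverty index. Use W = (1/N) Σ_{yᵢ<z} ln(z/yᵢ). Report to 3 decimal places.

Below z: 1360, 1480 (q = 2 of N = 8).
Log gaps: ln(2459/1360) = 0.5923; ln(2459/1480) = 0.5077.
W = 1.099983 / 8 = 0.137.

0.137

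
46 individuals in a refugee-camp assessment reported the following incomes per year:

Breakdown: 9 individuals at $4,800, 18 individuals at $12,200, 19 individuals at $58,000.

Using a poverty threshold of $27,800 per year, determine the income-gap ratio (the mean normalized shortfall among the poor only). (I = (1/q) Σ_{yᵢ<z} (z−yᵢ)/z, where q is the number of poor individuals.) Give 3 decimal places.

Poor units: 9×$4,800, 18×$12,200 (q = 27 of N = 46).
Relative gaps: 0.8273 (×9), 0.5612 (×18); sum = 17.546763.
The income-gap ratio divides by q (the poor only): 17.546763 / 27 = 0.650.

0.650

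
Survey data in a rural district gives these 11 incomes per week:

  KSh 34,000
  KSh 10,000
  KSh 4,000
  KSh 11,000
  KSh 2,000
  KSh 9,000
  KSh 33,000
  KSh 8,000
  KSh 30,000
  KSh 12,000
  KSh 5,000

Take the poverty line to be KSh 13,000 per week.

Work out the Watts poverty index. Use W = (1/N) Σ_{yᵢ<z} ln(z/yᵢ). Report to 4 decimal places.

Poor units: KSh 2,000, KSh 4,000, KSh 5,000, KSh 8,000, KSh 9,000, KSh 10,000, KSh 11,000, KSh 12,000 (q = 8 of N = 11).
Log gaps: ln(13000/2000) = 1.8718; ln(13000/4000) = 1.1787; ln(13000/5000) = 0.9555; ln(13000/8000) = 0.4855; ln(13000/9000) = 0.3677; ln(13000/10000) = 0.2624; ln(13000/11000) = 0.1671; ln(13000/12000) = 0.0800.
W = 5.368662 / 11 = 0.4881.

0.4881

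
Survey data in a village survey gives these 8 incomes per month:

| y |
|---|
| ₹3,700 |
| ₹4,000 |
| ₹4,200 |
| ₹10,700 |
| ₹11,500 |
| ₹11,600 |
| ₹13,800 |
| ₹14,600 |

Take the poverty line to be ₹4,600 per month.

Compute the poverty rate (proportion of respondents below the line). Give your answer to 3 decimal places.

0.375

3 of the 8 respondents have income below ₹4,600.
H = 3/8 = 0.375.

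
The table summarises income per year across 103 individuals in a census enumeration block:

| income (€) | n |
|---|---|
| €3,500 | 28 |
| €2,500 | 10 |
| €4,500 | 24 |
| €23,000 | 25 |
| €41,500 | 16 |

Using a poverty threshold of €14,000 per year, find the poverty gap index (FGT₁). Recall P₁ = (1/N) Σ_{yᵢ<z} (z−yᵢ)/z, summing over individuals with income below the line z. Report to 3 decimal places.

0.442

Below z: 10×€2,500, 28×€3,500, 24×€4,500 (q = 62 of N = 103).
Relative gaps: (14000−2500)/14000 = 0.8214 (×10); (14000−3500)/14000 = 0.7500 (×28); (14000−4500)/14000 = 0.6786 (×24).
Σ = 45.500000. Dividing by the full population N = 103 gives P₁ = 0.442.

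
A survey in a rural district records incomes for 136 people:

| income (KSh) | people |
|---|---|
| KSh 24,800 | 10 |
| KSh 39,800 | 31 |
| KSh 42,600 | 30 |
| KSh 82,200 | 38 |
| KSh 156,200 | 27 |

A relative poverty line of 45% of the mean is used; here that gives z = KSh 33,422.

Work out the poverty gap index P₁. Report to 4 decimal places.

0.0190

Below z: 10×KSh 24,800 (q = 10 of N = 136).
Normalized shortfalls: (33422−24800)/33422 = 0.2580 (×10).
Sum of shortfalls = 2.579738; P₁ averages over all N: 2.579738 / 136 = 0.0190.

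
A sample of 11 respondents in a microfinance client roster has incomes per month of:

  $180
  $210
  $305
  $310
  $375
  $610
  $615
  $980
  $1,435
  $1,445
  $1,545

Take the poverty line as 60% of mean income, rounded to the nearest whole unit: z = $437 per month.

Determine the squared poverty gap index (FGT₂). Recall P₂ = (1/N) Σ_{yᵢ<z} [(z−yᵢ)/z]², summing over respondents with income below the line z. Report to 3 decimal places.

Incomes under z: $180, $210, $305, $310, $375 (q = 5 of N = 11).
Normalized shortfalls: (437−180)/437 = 0.5881; (437−210)/437 = 0.5195; (437−305)/437 = 0.3021; (437−310)/437 = 0.2906; (437−375)/437 = 0.1419.
Squared: 0.3459; 0.2698; 0.0912; 0.0845; 0.0201.
Sum = 0.811519; P₂ = 0.811519 / 11 = 0.074.

0.074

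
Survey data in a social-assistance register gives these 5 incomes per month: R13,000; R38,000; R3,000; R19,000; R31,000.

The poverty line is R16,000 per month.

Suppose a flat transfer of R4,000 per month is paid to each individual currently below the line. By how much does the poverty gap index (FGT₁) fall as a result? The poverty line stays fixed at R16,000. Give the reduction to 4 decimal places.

Before: below the line — R3,000, R13,000; poverty gap index (FGT₁) = 0.200000.
After the R4,000 transfer: below the line — R7,000; poverty gap index (FGT₁) = 0.112500.
Reduction = 0.200000 − 0.112500 = 0.0875.

0.0875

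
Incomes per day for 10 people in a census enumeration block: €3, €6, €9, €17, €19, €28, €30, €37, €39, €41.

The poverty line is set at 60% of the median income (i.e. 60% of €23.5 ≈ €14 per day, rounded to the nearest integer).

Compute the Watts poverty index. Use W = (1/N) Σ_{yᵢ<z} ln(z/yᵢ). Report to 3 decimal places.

Incomes under z: €3, €6, €9 (q = 3 of N = 10).
Log shortfalls: ln(14/3) = 1.5404; ln(14/6) = 0.8473; ln(14/9) = 0.4418.
W = 2.829576 / 10 = 0.283.

0.283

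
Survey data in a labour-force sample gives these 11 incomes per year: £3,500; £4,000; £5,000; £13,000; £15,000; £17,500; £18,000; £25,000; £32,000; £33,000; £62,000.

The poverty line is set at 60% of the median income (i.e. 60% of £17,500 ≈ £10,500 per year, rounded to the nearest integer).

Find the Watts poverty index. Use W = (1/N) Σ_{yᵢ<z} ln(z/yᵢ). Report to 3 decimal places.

Below z: £3,500, £4,000, £5,000 (q = 3 of N = 11).
ln(z/y) terms: ln(10500/3500) = 1.0986; ln(10500/4000) = 0.9651; ln(10500/5000) = 0.7419.
W = 2.805631 / 11 = 0.255.

0.255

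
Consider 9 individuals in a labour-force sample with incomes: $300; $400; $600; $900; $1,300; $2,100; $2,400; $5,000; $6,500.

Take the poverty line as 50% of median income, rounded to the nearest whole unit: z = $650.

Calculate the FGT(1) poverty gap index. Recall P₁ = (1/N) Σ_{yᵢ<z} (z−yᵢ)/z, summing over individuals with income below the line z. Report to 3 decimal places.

0.111

Below z: $300, $400, $600 (q = 3 of N = 9).
Gap ratios (z−y)/z: (650−300)/650 = 0.5385; (650−400)/650 = 0.3846; (650−600)/650 = 0.0769.
Sum of shortfalls = 1.000000; P₁ averages over all N: 1.000000 / 9 = 0.111.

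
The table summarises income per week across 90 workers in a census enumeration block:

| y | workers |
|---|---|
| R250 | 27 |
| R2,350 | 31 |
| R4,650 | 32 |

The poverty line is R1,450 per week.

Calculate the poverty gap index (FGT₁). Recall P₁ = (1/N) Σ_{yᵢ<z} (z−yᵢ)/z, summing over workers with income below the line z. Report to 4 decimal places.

Poor units: 27×R250 (q = 27 of N = 90).
Gap ratios (z−y)/z: (1450−250)/1450 = 0.8276 (×27).
Σ = 22.344828. Dividing by the full population N = 90 gives P₁ = 0.2483.

0.2483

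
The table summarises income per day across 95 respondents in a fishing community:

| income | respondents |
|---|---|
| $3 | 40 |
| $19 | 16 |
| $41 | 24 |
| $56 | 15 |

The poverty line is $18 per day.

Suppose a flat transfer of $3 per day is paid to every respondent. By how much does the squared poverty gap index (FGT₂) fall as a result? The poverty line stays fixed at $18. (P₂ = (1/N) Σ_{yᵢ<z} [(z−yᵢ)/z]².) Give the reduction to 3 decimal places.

Before: below the line — 40×$3; squared poverty gap index (FGT₂) = 0.29240.
After the $3 transfer: below the line — 40×$6; squared poverty gap index (FGT₂) = 0.18713.
Reduction = 0.29240 − 0.18713 = 0.105.

0.105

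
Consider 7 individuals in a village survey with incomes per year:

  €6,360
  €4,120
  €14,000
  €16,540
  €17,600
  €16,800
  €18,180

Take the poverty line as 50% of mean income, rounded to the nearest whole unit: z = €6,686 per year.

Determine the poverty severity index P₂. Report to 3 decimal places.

Below the line: €4,120, €6,360 (q = 2 of N = 7).
Gap ratios (z−y)/z: (6686−4120)/6686 = 0.3838; (6686−6360)/6686 = 0.0488.
Squared: 0.1473; 0.0024.
Sum = 0.149670; P₂ = 0.149670 / 7 = 0.021.

0.021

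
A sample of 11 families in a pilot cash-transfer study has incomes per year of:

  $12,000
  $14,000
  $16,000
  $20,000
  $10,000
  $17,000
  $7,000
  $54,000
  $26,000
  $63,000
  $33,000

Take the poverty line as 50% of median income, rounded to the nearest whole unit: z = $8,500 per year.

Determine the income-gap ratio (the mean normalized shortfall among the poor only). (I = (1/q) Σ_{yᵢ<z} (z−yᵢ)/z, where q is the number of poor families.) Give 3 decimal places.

0.176

Incomes under z: $7,000 (q = 1 of N = 11).
Shortfall ratios (z−y)/z: 0.1765; sum = 0.176471.
The income-gap ratio divides by q (the poor only): 0.176471 / 1 = 0.176.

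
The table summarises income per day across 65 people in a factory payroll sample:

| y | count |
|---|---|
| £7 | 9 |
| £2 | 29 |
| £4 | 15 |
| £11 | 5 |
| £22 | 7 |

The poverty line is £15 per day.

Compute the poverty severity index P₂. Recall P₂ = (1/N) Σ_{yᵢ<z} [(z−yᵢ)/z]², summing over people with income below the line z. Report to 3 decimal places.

Below the line: 29×£2, 15×£4, 9×£7, 5×£11 (q = 58 of N = 65).
Relative gaps: (15−2)/15 = 0.8667 (×29); (15−4)/15 = 0.7333 (×15); (15−7)/15 = 0.5333 (×9); (15−11)/15 = 0.2667 (×5).
Squared: 0.7511 (×29); 0.5378 (×15); 0.2844 (×9); 0.0711 (×5).
Sum = 32.764444; P₂ = 32.764444 / 65 = 0.504.

0.504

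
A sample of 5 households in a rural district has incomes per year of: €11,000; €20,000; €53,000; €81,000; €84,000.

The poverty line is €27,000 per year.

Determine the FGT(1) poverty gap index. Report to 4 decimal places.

0.1704

Below z: €11,000, €20,000 (q = 2 of N = 5).
Relative gaps: (27000−11000)/27000 = 0.5926; (27000−20000)/27000 = 0.2593.
Σ = 0.851852. Dividing by the full population N = 5 gives P₁ = 0.1704.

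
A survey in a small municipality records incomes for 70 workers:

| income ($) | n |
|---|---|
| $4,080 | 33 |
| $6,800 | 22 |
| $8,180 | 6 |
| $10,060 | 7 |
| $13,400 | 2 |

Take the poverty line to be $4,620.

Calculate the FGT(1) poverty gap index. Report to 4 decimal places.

Incomes under z: 33×$4,080 (q = 33 of N = 70).
Shortfall ratios: (4620−4080)/4620 = 0.1169 (×33).
Sum of shortfalls = 3.857143; P₁ averages over all N: 3.857143 / 70 = 0.0551.

0.0551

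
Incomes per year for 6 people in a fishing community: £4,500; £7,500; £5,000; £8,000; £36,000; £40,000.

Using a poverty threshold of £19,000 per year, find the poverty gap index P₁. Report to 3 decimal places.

Incomes under z: £4,500, £5,000, £7,500, £8,000 (q = 4 of N = 6).
Shortfall ratios: (19000−4500)/19000 = 0.7632; (19000−5000)/19000 = 0.7368; (19000−7500)/19000 = 0.6053; (19000−8000)/19000 = 0.5789.
Σ = 2.684211. Dividing by the full population N = 6 gives P₁ = 0.447.

0.447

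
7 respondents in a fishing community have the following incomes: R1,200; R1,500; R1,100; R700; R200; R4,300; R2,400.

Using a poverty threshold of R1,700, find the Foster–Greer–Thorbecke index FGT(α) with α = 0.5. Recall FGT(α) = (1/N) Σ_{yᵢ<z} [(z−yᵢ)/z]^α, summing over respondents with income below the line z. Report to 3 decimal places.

0.455

Incomes under z: R200, R700, R1,100, R1,200, R1,500 (q = 5 of N = 7).
Relative gaps: (1700−200)/1700 = 0.8824; (1700−700)/1700 = 0.5882; (1700−1100)/1700 = 0.3529; (1700−1200)/1700 = 0.2941; (1700−1500)/1700 = 0.1176.
Raised to α = 0.5: 0.93934; 0.76696; 0.59409; 0.54233; 0.34300.
Sum = 3.185713; FGT(0.5) = 3.185713 / 7 = 0.455.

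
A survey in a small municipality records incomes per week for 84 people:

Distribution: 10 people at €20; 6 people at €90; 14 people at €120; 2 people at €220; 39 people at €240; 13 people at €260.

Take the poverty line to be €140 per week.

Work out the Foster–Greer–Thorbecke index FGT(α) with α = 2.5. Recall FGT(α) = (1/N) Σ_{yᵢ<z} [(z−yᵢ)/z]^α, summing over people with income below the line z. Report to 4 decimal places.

0.0877

Below z: 10×€20, 6×€90, 14×€120 (q = 30 of N = 84).
Gap ratios (z−y)/z: (140−20)/140 = 0.8571 (×10); (140−90)/140 = 0.3571 (×6); (140−120)/140 = 0.1429 (×14).
Raised to α = 2.5: 0.68019 (×10); 0.07623 (×6); 0.00771 (×14).
Sum = 7.367291; FGT(2.5) = 7.367291 / 84 = 0.0877.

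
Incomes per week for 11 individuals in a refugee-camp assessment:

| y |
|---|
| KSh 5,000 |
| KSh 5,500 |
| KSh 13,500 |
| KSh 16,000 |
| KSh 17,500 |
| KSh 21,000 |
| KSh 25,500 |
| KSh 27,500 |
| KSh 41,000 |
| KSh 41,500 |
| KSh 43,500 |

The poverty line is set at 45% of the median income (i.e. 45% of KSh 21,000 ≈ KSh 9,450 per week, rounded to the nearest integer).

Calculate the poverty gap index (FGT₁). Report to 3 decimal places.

Below the line: KSh 5,000, KSh 5,500 (q = 2 of N = 11).
Gap ratios (z−y)/z: (9450−5000)/9450 = 0.4709; (9450−5500)/9450 = 0.4180.
Sum of shortfalls = 0.888889; P₁ averages over all N: 0.888889 / 11 = 0.081.

0.081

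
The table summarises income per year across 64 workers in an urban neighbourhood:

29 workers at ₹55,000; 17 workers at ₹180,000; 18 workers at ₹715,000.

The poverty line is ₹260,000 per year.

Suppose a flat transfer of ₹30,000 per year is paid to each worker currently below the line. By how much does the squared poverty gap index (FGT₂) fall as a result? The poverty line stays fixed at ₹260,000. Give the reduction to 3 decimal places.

0.092

Before: below the line — 29×₹55,000, 17×₹180,000; squared poverty gap index (FGT₂) = 0.30684.
After the ₹30,000 transfer: below the line — 29×₹85,000, 17×₹210,000; squared poverty gap index (FGT₂) = 0.21510.
Reduction = 0.30684 − 0.21510 = 0.092.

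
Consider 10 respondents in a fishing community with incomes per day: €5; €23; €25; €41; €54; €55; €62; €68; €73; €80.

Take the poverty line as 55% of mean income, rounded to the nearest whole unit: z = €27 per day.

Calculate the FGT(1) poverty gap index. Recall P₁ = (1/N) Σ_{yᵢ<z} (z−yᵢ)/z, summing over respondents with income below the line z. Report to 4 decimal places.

Incomes under z: €5, €23, €25 (q = 3 of N = 10).
Relative gaps: (27−5)/27 = 0.8148; (27−23)/27 = 0.1481; (27−25)/27 = 0.0741.
Σ = 1.037037. Dividing by the full population N = 10 gives P₁ = 0.1037.

0.1037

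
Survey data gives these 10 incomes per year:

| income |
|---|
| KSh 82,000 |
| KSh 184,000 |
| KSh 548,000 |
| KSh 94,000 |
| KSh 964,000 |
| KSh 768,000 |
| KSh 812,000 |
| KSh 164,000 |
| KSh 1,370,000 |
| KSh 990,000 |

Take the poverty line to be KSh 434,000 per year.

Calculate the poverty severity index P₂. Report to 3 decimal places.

0.199

Below z: KSh 82,000, KSh 94,000, KSh 164,000, KSh 184,000 (q = 4 of N = 10).
Gap ratios (z−y)/z: (434000−82000)/434000 = 0.8111; (434000−94000)/434000 = 0.7834; (434000−164000)/434000 = 0.6221; (434000−184000)/434000 = 0.5760.
Squared: 0.6578; 0.6137; 0.3870; 0.3318.
Sum = 1.990401; P₂ = 1.990401 / 10 = 0.199.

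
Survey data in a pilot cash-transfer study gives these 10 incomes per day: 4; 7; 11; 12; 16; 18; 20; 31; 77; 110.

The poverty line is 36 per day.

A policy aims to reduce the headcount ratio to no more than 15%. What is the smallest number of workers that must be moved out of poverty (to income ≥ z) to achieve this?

7

8 of the 10 workers are poor, so H = 8/10 = 0.800.
A headcount ratio of at most 15% allows at most ⌊0.15 × 10⌋ = 1 poor workers.
So at least 8 − 1 = 7 must be lifted.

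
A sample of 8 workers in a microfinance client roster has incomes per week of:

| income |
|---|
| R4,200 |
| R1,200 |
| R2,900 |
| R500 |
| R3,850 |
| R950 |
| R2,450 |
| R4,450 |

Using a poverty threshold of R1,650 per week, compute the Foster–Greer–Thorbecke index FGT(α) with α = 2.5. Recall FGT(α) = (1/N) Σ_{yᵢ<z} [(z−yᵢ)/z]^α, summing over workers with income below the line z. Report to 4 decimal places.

0.0702

Poor units: R500, R950, R1,200 (q = 3 of N = 8).
Shortfall ratios: (1650−500)/1650 = 0.6970; (1650−950)/1650 = 0.4242; (1650−1200)/1650 = 0.2727.
Raised to α = 2.5: 0.40554; 0.11723; 0.03884.
Sum = 0.561614; FGT(2.5) = 0.561614 / 8 = 0.0702.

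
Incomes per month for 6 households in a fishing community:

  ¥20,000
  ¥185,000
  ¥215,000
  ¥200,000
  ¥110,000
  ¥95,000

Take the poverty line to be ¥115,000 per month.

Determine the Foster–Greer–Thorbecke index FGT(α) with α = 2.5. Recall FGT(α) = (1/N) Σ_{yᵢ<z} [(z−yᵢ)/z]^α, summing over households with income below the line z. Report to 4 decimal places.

Poor units: ¥20,000, ¥95,000, ¥110,000 (q = 3 of N = 6).
Gap ratios (z−y)/z: (115000−20000)/115000 = 0.8261; (115000−95000)/115000 = 0.1739; (115000−110000)/115000 = 0.0435.
Raised to α = 2.5: 0.62025; 0.01261; 0.00039.
Sum = 0.633254; FGT(2.5) = 0.633254 / 6 = 0.1055.

0.1055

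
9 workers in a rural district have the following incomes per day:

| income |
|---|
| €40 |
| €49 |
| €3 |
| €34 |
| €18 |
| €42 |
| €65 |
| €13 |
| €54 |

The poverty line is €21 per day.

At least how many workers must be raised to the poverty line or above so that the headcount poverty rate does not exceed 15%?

2

Currently q = 3 of N = 9 are below the line (H = 0.333).
A headcount ratio of at most 15% allows at most ⌊0.15 × 9⌋ = 1 poor workers.
So at least 3 − 1 = 2 must be lifted.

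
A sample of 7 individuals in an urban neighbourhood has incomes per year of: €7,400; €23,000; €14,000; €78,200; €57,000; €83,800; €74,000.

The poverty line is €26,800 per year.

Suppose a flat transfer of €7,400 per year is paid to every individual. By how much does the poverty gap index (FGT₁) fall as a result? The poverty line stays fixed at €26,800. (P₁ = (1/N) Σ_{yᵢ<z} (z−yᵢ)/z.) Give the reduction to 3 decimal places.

Before: below the line — €7,400, €14,000, €23,000; poverty gap index (FGT₁) = 0.19190.
After the €7,400 transfer: below the line — €14,800, €21,400; poverty gap index (FGT₁) = 0.09275.
Reduction = 0.19190 − 0.09275 = 0.099.

0.099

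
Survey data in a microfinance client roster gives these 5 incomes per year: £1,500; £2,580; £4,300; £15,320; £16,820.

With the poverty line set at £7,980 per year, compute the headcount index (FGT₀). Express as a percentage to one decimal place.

3 of the 5 workers have income below £7,980.
H = 3/5 = 60.0%.

60.0%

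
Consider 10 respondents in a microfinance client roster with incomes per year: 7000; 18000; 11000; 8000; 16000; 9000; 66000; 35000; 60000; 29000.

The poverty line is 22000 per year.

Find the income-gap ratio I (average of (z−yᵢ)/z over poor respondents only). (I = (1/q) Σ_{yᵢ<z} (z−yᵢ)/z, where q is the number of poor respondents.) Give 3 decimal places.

0.477

Below z: 7000, 8000, 9000, 11000, 16000, 18000 (q = 6 of N = 10).
Relative gaps: 0.6818, 0.6364, 0.5909, 0.5000, 0.2727, 0.1818; sum = 2.863636.
The income-gap ratio divides by q (the poor only): 2.863636 / 6 = 0.477.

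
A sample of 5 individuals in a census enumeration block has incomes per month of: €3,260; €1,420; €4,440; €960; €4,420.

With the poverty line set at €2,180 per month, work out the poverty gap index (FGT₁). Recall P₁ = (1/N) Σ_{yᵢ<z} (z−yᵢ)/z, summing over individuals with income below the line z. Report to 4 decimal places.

0.1817

Poor units: €960, €1,420 (q = 2 of N = 5).
Normalized shortfalls: (2180−960)/2180 = 0.5596; (2180−1420)/2180 = 0.3486.
Σ = 0.908257. Dividing by the full population N = 5 gives P₁ = 0.1817.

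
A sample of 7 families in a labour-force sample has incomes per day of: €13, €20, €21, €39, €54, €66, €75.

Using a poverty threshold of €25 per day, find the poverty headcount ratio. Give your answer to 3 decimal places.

3 of the 7 families have income below €25.
H = 3/7 = 0.429.

0.429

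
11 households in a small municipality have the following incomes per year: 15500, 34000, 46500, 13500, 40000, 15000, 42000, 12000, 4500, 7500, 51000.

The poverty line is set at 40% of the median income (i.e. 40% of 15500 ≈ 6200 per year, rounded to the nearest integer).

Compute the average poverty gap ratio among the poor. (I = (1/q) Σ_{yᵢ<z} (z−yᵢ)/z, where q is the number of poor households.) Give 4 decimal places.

Incomes under z: 4500 (q = 1 of N = 11).
Shortfall ratios (z−y)/z: 0.2742; sum = 0.274194.
I averages over the q = 1 poor units only: 0.274194 / 1 = 0.2742.

0.2742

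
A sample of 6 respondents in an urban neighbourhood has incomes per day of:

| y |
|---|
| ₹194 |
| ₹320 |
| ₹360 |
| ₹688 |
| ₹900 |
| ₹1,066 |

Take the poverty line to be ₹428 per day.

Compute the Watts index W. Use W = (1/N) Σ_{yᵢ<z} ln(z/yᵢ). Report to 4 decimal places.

0.2092

Below z: ₹194, ₹320, ₹360 (q = 3 of N = 6).
Log shortfalls: ln(428/194) = 0.7913; ln(428/320) = 0.2908; ln(428/360) = 0.1730.
W = 1.255086 / 6 = 0.2092.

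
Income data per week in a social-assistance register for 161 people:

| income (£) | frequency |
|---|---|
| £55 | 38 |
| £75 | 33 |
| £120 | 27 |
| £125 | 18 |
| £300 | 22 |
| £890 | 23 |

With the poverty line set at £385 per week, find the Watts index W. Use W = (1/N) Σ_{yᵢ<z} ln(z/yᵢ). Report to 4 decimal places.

Below the line: 38×£55, 33×£75, 27×£120, 18×£125, 22×£300 (q = 138 of N = 161).
Log gaps: ln(385/55) = 1.9459 (×38); ln(385/75) = 1.6358 (×33); ln(385/120) = 1.1658 (×27); ln(385/125) = 1.1249 (×18); ln(385/300) = 0.2495 (×22).
W = 185.136673 / 161 = 1.1499.

1.1499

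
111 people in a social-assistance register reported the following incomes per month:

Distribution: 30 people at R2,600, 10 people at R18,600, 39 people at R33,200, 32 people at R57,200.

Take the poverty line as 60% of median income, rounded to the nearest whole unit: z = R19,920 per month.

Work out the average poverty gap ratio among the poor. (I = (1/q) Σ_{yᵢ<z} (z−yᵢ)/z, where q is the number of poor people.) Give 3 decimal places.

Below z: 30×R2,600, 10×R18,600 (q = 40 of N = 111).
Shortfall ratios (z−y)/z: 0.8695 (×30), 0.0663 (×10); sum = 26.746988.
The income-gap ratio divides by q (the poor only): 26.746988 / 40 = 0.669.

0.669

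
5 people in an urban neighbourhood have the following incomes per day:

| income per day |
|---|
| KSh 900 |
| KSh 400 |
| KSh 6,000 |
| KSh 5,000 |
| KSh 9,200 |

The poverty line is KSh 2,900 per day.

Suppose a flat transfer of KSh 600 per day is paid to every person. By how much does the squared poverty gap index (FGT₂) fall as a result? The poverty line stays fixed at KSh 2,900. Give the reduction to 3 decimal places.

0.111

Before: below the line — KSh 400, KSh 900; squared poverty gap index (FGT₂) = 0.24376.
After the KSh 600 transfer: below the line — KSh 1,000, KSh 1,500; squared poverty gap index (FGT₂) = 0.13246.
Reduction = 0.24376 − 0.13246 = 0.111.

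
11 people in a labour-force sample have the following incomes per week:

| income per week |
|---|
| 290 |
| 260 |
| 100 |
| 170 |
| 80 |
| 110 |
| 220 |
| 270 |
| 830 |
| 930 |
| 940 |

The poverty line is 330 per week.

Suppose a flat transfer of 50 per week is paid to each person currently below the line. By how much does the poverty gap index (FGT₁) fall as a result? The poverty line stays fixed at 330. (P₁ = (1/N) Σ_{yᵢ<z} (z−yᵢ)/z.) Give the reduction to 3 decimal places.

Before: below the line — 80, 100, 110, 170, 220, 260, 270, 290; poverty gap index (FGT₁) = 0.31405.
After the 50 transfer: below the line — 130, 150, 160, 220, 270, 310, 320; poverty gap index (FGT₁) = 0.20661.
Reduction = 0.31405 − 0.20661 = 0.107.

0.107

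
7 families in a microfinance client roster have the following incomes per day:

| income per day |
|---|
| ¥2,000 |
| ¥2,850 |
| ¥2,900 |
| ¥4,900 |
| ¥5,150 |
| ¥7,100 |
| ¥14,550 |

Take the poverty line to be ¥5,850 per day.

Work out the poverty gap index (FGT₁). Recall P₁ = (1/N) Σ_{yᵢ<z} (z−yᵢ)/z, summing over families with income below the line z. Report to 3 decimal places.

0.280

Incomes under z: ¥2,000, ¥2,850, ¥2,900, ¥4,900, ¥5,150 (q = 5 of N = 7).
Normalized shortfalls: (5850−2000)/5850 = 0.6581; (5850−2850)/5850 = 0.5128; (5850−2900)/5850 = 0.5043; (5850−4900)/5850 = 0.1624; (5850−5150)/5850 = 0.1197.
Sum of shortfalls = 1.957265; P₁ averages over all N: 1.957265 / 7 = 0.280.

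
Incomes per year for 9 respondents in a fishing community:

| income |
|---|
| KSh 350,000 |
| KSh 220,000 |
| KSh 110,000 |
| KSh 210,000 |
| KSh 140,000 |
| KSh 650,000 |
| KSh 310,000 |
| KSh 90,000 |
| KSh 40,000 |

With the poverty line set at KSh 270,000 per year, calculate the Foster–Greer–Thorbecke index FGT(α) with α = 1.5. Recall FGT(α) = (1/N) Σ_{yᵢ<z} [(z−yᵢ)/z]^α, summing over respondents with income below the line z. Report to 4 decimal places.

0.2561

Below z: KSh 40,000, KSh 90,000, KSh 110,000, KSh 140,000, KSh 210,000, KSh 220,000 (q = 6 of N = 9).
Normalized shortfalls: (270000−40000)/270000 = 0.8519; (270000−90000)/270000 = 0.6667; (270000−110000)/270000 = 0.5926; (270000−140000)/270000 = 0.4815; (270000−210000)/270000 = 0.2222; (270000−220000)/270000 = 0.1852.
Raised to α = 1.5: 0.78622; 0.54433; 0.45618; 0.33409; 0.10476; 0.07969.
Sum = 2.305275; FGT(1.5) = 2.305275 / 9 = 0.2561.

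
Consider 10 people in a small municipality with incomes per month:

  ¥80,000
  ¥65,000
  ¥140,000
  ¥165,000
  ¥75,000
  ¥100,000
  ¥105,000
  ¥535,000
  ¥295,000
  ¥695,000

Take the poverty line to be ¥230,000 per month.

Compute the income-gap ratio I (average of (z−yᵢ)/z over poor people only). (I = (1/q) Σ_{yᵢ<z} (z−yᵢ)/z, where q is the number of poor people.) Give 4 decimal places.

Incomes under z: ¥65,000, ¥75,000, ¥80,000, ¥100,000, ¥105,000, ¥140,000, ¥165,000 (q = 7 of N = 10).
Shortfall ratios (z−y)/z: 0.7174, 0.6739, 0.6522, 0.5652, 0.5435, 0.3913, 0.2826; sum = 3.826087.
I averages over the q = 7 poor units only: 3.826087 / 7 = 0.5466.

0.5466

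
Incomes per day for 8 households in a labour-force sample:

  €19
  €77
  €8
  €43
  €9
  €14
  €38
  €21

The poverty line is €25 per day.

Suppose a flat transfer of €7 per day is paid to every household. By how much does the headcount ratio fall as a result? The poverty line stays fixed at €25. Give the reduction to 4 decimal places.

0.2500

Before: below the line — €8, €9, €14, €19, €21; headcount ratio = 0.625000.
After the €7 transfer: below the line — €15, €16, €21; headcount ratio = 0.375000.
Reduction = 0.625000 − 0.375000 = 0.2500.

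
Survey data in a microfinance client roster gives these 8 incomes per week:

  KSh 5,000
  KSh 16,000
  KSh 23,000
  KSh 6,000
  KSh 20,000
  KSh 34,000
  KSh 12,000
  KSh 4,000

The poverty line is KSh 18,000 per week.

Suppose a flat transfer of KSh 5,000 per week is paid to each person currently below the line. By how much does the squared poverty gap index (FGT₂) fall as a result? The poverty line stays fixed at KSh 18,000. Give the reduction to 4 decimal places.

0.1366

Before: below the line — KSh 4,000, KSh 5,000, KSh 6,000, KSh 12,000, KSh 16,000; squared poverty gap index (FGT₂) = 0.211806.
After the KSh 5,000 transfer: below the line — KSh 9,000, KSh 10,000, KSh 11,000, KSh 17,000; squared poverty gap index (FGT₂) = 0.075231.
Reduction = 0.211806 − 0.075231 = 0.1366.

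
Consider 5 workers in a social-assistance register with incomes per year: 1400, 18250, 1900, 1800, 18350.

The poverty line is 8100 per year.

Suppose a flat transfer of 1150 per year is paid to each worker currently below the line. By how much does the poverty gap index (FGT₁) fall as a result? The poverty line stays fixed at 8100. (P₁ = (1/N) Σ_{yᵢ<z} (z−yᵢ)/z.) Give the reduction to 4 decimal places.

Before: below the line — 1400, 1800, 1900; poverty gap index (FGT₁) = 0.474074.
After the 1150 transfer: below the line — 2550, 2950, 3050; poverty gap index (FGT₁) = 0.388889.
Reduction = 0.474074 − 0.388889 = 0.0852.

0.0852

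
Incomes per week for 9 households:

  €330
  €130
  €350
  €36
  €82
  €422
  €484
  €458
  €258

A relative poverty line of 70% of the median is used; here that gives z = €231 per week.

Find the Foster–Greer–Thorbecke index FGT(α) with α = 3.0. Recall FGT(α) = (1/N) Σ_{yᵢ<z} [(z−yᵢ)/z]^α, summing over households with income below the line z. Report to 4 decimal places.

0.1059

Below the line: €36, €82, €130 (q = 3 of N = 9).
Relative gaps: (231−36)/231 = 0.8442; (231−82)/231 = 0.6450; (231−130)/231 = 0.4372.
Raised to α = 3.0: 0.60154; 0.26836; 0.08358.
Sum = 0.953493; FGT(3.0) = 0.953493 / 9 = 0.1059.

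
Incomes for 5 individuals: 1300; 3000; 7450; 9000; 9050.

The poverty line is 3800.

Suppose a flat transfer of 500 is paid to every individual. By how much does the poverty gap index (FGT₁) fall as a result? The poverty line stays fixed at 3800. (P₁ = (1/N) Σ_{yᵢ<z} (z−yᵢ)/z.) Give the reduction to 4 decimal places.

Before: below the line — 1300, 3000; poverty gap index (FGT₁) = 0.173684.
After the 500 transfer: below the line — 1800, 3500; poverty gap index (FGT₁) = 0.121053.
Reduction = 0.173684 − 0.121053 = 0.0526.

0.0526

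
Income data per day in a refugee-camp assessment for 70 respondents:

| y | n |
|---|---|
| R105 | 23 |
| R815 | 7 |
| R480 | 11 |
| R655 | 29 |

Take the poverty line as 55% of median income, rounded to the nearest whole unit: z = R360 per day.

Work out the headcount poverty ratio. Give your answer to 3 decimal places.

23 of the 70 respondents have income below R360.
H = 23/70 = 0.329.

0.329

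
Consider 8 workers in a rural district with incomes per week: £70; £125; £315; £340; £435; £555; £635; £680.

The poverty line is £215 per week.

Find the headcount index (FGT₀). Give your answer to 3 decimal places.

0.250

2 of the 8 workers have income below £215.
H = 2/8 = 0.250.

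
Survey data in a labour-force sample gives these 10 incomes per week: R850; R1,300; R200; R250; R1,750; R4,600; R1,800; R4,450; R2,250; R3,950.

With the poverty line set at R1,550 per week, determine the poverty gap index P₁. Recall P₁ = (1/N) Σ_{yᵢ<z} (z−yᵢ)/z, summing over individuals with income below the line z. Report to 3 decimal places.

Below z: R200, R250, R850, R1,300 (q = 4 of N = 10).
Shortfall ratios: (1550−200)/1550 = 0.8710; (1550−250)/1550 = 0.8387; (1550−850)/1550 = 0.4516; (1550−1300)/1550 = 0.1613.
Σ = 2.322581. Dividing by the full population N = 10 gives P₁ = 0.232.

0.232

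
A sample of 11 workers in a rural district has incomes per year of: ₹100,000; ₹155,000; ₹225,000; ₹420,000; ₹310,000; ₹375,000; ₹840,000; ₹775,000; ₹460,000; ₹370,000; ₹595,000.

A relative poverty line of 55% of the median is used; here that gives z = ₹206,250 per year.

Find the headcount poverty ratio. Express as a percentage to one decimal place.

2 of the 11 workers have income below ₹206,250.
H = 2/11 = 18.2%.

18.2%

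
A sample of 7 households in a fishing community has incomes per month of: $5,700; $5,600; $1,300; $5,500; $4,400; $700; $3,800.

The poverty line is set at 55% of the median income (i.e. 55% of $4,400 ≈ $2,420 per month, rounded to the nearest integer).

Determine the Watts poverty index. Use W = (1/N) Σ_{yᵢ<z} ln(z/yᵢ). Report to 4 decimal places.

Below the line: $700, $1,300 (q = 2 of N = 7).
Log shortfalls: ln(2420/700) = 1.2404; ln(2420/1300) = 0.6214.
W = 1.861846 / 7 = 0.2660.

0.2660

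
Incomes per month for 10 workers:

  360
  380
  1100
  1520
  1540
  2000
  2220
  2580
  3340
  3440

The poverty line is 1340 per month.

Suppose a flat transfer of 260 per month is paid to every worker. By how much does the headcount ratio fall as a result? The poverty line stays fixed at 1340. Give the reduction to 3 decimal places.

0.100

Before: below the line — 360, 380, 1100; headcount ratio = 0.30000.
After the 260 transfer: below the line — 620, 640; headcount ratio = 0.20000.
Reduction = 0.30000 − 0.20000 = 0.100.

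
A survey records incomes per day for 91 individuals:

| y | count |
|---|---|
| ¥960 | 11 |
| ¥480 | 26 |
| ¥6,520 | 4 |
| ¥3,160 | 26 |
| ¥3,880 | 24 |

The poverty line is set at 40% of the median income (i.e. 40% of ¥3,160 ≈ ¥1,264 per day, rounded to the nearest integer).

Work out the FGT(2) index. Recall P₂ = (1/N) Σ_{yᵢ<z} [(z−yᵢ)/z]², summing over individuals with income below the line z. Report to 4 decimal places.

0.1169

Incomes under z: 26×¥480, 11×¥960 (q = 37 of N = 91).
Normalized shortfalls: (1264−480)/1264 = 0.6203 (×26); (1264−960)/1264 = 0.2405 (×11).
Squared: 0.3847 (×26); 0.0578 (×11).
Sum = 10.638840; P₂ = 10.638840 / 91 = 0.1169.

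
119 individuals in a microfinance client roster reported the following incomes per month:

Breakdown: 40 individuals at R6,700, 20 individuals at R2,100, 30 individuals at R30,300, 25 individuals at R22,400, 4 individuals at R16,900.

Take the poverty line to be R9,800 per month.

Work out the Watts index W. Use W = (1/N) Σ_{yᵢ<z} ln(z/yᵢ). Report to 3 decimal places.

Below the line: 20×R2,100, 40×R6,700 (q = 60 of N = 119).
Log gaps: ln(9800/2100) = 1.5404 (×20); ln(9800/6700) = 0.3803 (×40).
W = 46.019895 / 119 = 0.387.

0.387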